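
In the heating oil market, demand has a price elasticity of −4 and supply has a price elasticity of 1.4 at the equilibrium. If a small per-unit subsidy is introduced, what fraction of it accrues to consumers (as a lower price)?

Consumer share = 7/27

For a small subsidy around the equilibrium, the benefit split depends on the relative slopes, which at a point are proportional to the elasticities.
Buyer share = εs/(εs + |εd|) = 1.4/(1.4 + 4) = 7/27; seller share = |εd|/(εs + |εd|) = 20/27.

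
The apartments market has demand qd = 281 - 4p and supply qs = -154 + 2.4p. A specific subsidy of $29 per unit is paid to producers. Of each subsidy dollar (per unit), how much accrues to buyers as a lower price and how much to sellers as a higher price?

Pre-subsidy: 281 - 4p = -154 + 2.4p gives p* = 67.96875, q* = 9.125.
With the subsidy, sellers receive ps = pb + 29 for each unit, where pb is the price buyers pay.
Supply in terms of pb becomes qs = -154 + 2.4(pb + 29) = -84.4 + 2.4pb. Setting this equal to demand: 281 - 4pb = -84.4 + 2.4pb, so pb = 57.09375.
Sellers receive ps = 57.09375 + 29 = 86.09375; q' = 281 − 4·57.09375 = 52.625.
Buyers' price falls by p* − pb = 67.96875 − 57.09375 = 10.875; sellers' price rises by ps − p* = 86.09375 − 67.96875 = 18.125.

Buyers gain $10.875 per unit; sellers gain $18.125 per unit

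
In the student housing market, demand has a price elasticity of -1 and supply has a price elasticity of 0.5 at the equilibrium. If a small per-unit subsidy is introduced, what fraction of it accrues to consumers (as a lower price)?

For a small subsidy around the equilibrium, the benefit split depends on the relative slopes, which at a point are proportional to the elasticities.
Buyer share = εs/(εs + |εd|) = 0.5/(0.5 + 1) = 1/3; seller share = |εd|/(εs + |εd|) = 2/3.

Consumer share = 1/3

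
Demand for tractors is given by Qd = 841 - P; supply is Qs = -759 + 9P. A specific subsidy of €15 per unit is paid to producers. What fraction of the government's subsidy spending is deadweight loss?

Pre-subsidy: 841 - P = -759 + 9P gives P* = 160, Q* = 681.
With the subsidy, sellers receive Ps = Pb + 15 for each unit, where Pb is the price buyers pay.
Supply in terms of Pb becomes Qs = -759 + 9(Pb + 15) = -624 + 9Pb. Setting this equal to demand: 841 - Pb = -624 + 9Pb, so Pb = 146.5.
Sellers receive Ps = 146.5 + 15 = 161.5; Q' = 841 − 1·146.5 = 694.5.
ΔCS = ½(681 + 694.5)(160 − 146.5) = 9284.625; ΔPS = ½(681 + 694.5)(161.5 − 160) = 1031.625.
Government spending = 15 × 694.5 = 10417.5.
DWL = ½ × 15 × (694.5 − 681) = 101.25; fraction = 101.25 / 10417.5 = 9/926.

DWL / government spending = 9/926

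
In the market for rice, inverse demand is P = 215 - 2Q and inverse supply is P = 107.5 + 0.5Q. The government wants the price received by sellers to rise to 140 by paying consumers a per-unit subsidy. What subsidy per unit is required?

At a seller price of 140, quantity supplied is -215 + 2·140 = 65.
Buyers absorb 65 only when they pay Pb = 215 − 2·65 = 85.
s = Ps − Pb = 140 − 85 = 55.

Required subsidy s = 55 per unit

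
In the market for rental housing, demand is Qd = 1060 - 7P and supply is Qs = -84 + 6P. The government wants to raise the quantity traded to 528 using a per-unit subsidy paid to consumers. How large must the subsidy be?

Required subsidy s = 26 per unit

At Q = 528, invert demand for the buyer price: Pb = (1060 − 528)/7 = 76; invert supply for the seller price: Ps = (528 − (-84))/6 = 102.
The subsidy must fill the gap: s = Ps − Pb = 102 − 76 = 26.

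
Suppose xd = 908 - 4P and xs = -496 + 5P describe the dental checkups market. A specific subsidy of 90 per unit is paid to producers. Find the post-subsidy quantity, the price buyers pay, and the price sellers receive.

Pre-subsidy: 908 - 4P = -496 + 5P gives P* = 156, x* = 284.
With the subsidy, sellers receive Ps = Pb + 90 for each unit, where Pb is the price buyers pay.
Supply in terms of Pb becomes xs = -496 + 5(Pb + 90) = -46 + 5Pb. Setting this equal to demand: 908 - 4Pb = -46 + 5Pb, so Pb = 106.
Sellers receive Ps = 106 + 90 = 196; x' = 908 − 4·106 = 484.

x' = 484; buyers pay 106; sellers receive 196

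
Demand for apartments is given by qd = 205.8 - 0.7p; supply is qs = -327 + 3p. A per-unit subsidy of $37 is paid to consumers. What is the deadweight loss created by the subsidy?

Deadweight loss = $388.5

Pre-subsidy: 205.8 - 0.7p = -327 + 3p gives p* = 144, q* = 105.
With the rebate, buyers effectively pay pb = ps − 37, where ps is the price sellers receive.
Demand in terms of ps becomes qd = 205.8 − 0.7(ps − 37) = 231.7 - 0.7ps. Setting this equal to supply: 231.7 - 0.7ps = -327 + 3ps, so ps = 151.
Buyers pay pb = 151 − 37 = 114; q' = -327 + 3·151 = 126.
The subsidy expands output by 126 − 105 = 21 past the efficient level; on those units the gap between marginal cost and willingness to pay runs from 0 up to 37.
DWL = ½ × 37 × 21 = 388.5.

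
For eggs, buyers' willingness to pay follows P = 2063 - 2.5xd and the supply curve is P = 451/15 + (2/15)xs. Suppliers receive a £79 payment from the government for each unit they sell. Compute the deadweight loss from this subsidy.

Pre-subsidy: 2063 - 2.5x = 451/15 + (2/15)x gives x* = 772 and P* = 133.
With the subsidy, sellers receive Ps = Pb + 79 for each unit, where Pb is the price buyers pay.
On the curves, Pb = 2063 - 2.5x and Ps = 451/15 + (2/15)x; the wedge Ps − Pb = 79 gives 451/15 + (2/15)x − (2063 - 2.5x) = 79, so x' = 802.
Then Pb = 2063 − 2.5·802 = 58 and Ps = 451/15 + (2/15)·802 = 137.
The subsidy expands output by 802 − 772 = 30 past the efficient level; on those units the gap between marginal cost and willingness to pay runs from 0 up to 79.
DWL = ½ × 79 × 30 = 1185.

Deadweight loss = £1185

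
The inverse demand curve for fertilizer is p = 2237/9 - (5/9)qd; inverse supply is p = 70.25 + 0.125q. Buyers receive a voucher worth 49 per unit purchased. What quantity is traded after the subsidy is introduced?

Pre-subsidy: 2237/9 - (5/9)q = 70.25 + 0.125q gives q* = 262 and p* = 103.
With the rebate, buyers effectively pay pb = ps − 49, where ps is the price sellers receive.
On the curves, pb = 2237/9 - (5/9)q and ps = 70.25 + 0.125q; the wedge ps − pb = 49 gives 70.25 + 0.125q − (2237/9 - (5/9)q) = 49, so q' = 334.
Then pb = 2237/9 − (5/9)·334 = 63 and ps = 70.25 + 0.125·334 = 112.

q' = 334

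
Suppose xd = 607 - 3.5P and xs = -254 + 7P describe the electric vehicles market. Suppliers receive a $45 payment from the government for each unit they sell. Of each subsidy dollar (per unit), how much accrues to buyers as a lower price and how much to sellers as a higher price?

Pre-subsidy: 607 - 3.5P = -254 + 7P gives P* = 82, x* = 320.
With the subsidy, sellers receive Ps = Pb + 45 for each unit, where Pb is the price buyers pay.
Supply in terms of Pb becomes xs = -254 + 7(Pb + 45) = 61 + 7Pb. Setting this equal to demand: 607 - 3.5Pb = 61 + 7Pb, so Pb = 52.
Sellers receive Ps = 52 + 45 = 97; x' = 607 − 3.5·52 = 425.
Buyers' price falls by P* − Pb = 82 − 52 = 30; sellers' price rises by Ps − P* = 97 − 82 = 15.

Buyers gain $30 per unit; sellers gain $15 per unit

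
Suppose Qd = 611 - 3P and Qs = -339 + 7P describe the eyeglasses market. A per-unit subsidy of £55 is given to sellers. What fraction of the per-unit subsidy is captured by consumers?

Consumer share = 0.7

Pre-subsidy: 611 - 3P = -339 + 7P gives P* = 95, Q* = 326.
With the subsidy, sellers receive Ps = Pb + 55 for each unit, where Pb is the price buyers pay.
Supply in terms of Pb becomes Qs = -339 + 7(Pb + 55) = 46 + 7Pb. Setting this equal to demand: 611 - 3Pb = 46 + 7Pb, so Pb = 56.5.
Sellers receive Ps = 56.5 + 55 = 111.5; Q' = 611 − 3·56.5 = 441.5.
Buyers' price falls by P* − Pb = 95 − 56.5 = 38.5; sellers' price rises by Ps − P* = 111.5 − 95 = 16.5.
So consumers capture 38.5/55 = 0.7 of each unit of subsidy.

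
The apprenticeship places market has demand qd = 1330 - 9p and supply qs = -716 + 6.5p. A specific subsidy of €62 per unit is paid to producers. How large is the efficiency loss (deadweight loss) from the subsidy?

Pre-subsidy: 1330 - 9p = -716 + 6.5p gives p* = 132, q* = 142.
With the subsidy, sellers receive ps = pb + 62 for each unit, where pb is the price buyers pay.
Supply in terms of pb becomes qs = -716 + 6.5(pb + 62) = -313 + 6.5pb. Setting this equal to demand: 1330 - 9pb = -313 + 6.5pb, so pb = 106.
Sellers receive ps = 106 + 62 = 168; q' = 1330 − 9·106 = 376.
The subsidy expands output by 376 − 142 = 234 past the efficient level; on those units the gap between marginal cost and willingness to pay runs from 0 up to 62.
DWL = ½ × 62 × 234 = 7254.

Deadweight loss = €7254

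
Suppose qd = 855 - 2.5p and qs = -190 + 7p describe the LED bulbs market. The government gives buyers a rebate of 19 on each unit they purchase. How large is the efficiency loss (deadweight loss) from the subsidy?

Deadweight loss = 332.5

Pre-subsidy: 855 - 2.5p = -190 + 7p gives p* = 110, q* = 580.
With the rebate, buyers effectively pay pb = ps − 19, where ps is the price sellers receive.
Demand in terms of ps becomes qd = 855 − 2.5(ps − 19) = 902.5 - 2.5ps. Setting this equal to supply: 902.5 - 2.5ps = -190 + 7ps, so ps = 115.
Buyers pay pb = 115 − 19 = 96; q' = -190 + 7·115 = 615.
The subsidy expands output by 615 − 580 = 35 past the efficient level; on those units the gap between marginal cost and willingness to pay runs from 0 up to 19.
DWL = ½ × 19 × 35 = 332.5.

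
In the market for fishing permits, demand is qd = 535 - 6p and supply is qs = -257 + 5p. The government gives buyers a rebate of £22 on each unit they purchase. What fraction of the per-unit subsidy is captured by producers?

Pre-subsidy: 535 - 6p = -257 + 5p gives p* = 72, q* = 103.
With the rebate, buyers effectively pay pb = ps − 22, where ps is the price sellers receive.
Demand in terms of ps becomes qd = 535 − 6(ps − 22) = 667 - 6ps. Setting this equal to supply: 667 - 6ps = -257 + 5ps, so ps = 84.
Buyers pay pb = 84 − 22 = 62; q' = -257 + 5·84 = 163.
Buyers' price falls by p* − pb = 72 − 62 = 10; sellers' price rises by ps − p* = 84 − 72 = 12.
So producers capture 12/22 = 6/11 of each unit of subsidy.

Producer share = 6/11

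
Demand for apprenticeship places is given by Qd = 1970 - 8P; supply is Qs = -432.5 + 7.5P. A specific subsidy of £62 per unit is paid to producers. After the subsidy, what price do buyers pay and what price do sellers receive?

Buyers pay £125; sellers receive £187

Pre-subsidy: 1970 - 8P = -432.5 + 7.5P gives P* = 155, Q* = 730.
With the subsidy, sellers receive Ps = Pb + 62 for each unit, where Pb is the price buyers pay.
Supply in terms of Pb becomes Qs = -432.5 + 7.5(Pb + 62) = 32.5 + 7.5Pb. Setting this equal to demand: 1970 - 8Pb = 32.5 + 7.5Pb, so Pb = 125.
Sellers receive Ps = 125 + 62 = 187; Q' = 1970 − 8·125 = 970.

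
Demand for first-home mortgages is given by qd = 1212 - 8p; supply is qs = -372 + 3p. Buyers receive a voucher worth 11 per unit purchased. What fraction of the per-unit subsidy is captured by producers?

Producer share = 8/11

Pre-subsidy: 1212 - 8p = -372 + 3p gives p* = 144, q* = 60.
With the rebate, buyers effectively pay pb = ps − 11, where ps is the price sellers receive.
Demand in terms of ps becomes qd = 1212 − 8(ps − 11) = 1300 - 8ps. Setting this equal to supply: 1300 - 8ps = -372 + 3ps, so ps = 152.
Buyers pay pb = 152 − 11 = 141; q' = -372 + 3·152 = 84.
Buyers' price falls by p* − pb = 144 − 141 = 3; sellers' price rises by ps − p* = 152 − 144 = 8.
So producers capture 8/11 = 8/11 of each unit of subsidy.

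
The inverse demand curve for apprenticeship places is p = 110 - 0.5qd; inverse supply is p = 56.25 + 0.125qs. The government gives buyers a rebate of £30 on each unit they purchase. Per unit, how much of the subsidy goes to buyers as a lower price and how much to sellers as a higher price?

Pre-subsidy: 110 - 0.5q = 56.25 + 0.125q gives q* = 86 and p* = 67.
With the rebate, buyers effectively pay pb = ps − 30, where ps is the price sellers receive.
On the curves, pb = 110 - 0.5q and ps = 56.25 + 0.125q; the wedge ps − pb = 30 gives 56.25 + 0.125q − (110 - 0.5q) = 30, so q' = 134.
Then pb = 110 − 0.5·134 = 43 and ps = 56.25 + 0.125·134 = 73.
Buyers' price falls by p* − pb = 67 − 43 = 24; sellers' price rises by ps − p* = 73 − 67 = 6.

Buyers gain £24 per unit; sellers gain £6 per unit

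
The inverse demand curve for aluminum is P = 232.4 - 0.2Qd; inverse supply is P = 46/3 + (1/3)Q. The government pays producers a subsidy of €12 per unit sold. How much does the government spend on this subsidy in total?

Pre-subsidy: 232.4 - 0.2Q = 46/3 + (1/3)Q gives Q* = 407 and P* = 151.
With the subsidy, sellers receive Ps = Pb + 12 for each unit, where Pb is the price buyers pay.
On the curves, Pb = 232.4 - 0.2Q and Ps = 46/3 + (1/3)Q; the wedge Ps − Pb = 12 gives 46/3 + (1/3)Q − (232.4 - 0.2Q) = 12, so Q' = 429.5.
Then Pb = 232.4 − 0.2·429.5 = 146.5 and Ps = 46/3 + (1/3)·429.5 = 158.5.
Government outlay = subsidy × quantity = 12 × 429.5 = 5154.

Government cost = €5154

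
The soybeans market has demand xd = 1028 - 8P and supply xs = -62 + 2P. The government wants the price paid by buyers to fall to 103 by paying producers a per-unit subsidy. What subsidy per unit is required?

Required subsidy s = 30 per unit

At a buyer price of 103, quantity demanded is 1028 − 8·103 = 204.
Sellers supply 204 only when they receive Ps with -62 + 2·Ps = 204, i.e. Ps = 133.
s = Ps − Pb = 133 − 103 = 30.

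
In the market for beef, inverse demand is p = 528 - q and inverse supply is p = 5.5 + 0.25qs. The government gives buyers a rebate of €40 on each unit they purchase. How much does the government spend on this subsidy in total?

Pre-subsidy: 528 - q = 5.5 + 0.25q gives q* = 418 and p* = 110.
With the rebate, buyers effectively pay pb = ps − 40, where ps is the price sellers receive.
On the curves, pb = 528 - q and ps = 5.5 + 0.25q; the wedge ps − pb = 40 gives 5.5 + 0.25q − (528 - q) = 40, so q' = 450.
Then pb = 528 − 1·450 = 78 and ps = 5.5 + 0.25·450 = 118.
Government outlay = subsidy × quantity = 40 × 450 = 18000.

Government cost = €18000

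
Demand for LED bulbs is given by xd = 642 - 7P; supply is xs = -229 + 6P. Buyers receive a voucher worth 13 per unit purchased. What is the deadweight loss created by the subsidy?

Deadweight loss = 273

Pre-subsidy: 642 - 7P = -229 + 6P gives P* = 67, x* = 173.
With the rebate, buyers effectively pay Pb = Ps − 13, where Ps is the price sellers receive.
Demand in terms of Ps becomes xd = 642 − 7(Ps − 13) = 733 - 7Ps. Setting this equal to supply: 733 - 7Ps = -229 + 6Ps, so Ps = 74.
Buyers pay Pb = 74 − 13 = 61; x' = -229 + 6·74 = 215.
The subsidy expands output by 215 − 173 = 42 past the efficient level; on those units the gap between marginal cost and willingness to pay runs from 0 up to 13.
DWL = ½ × 13 × 42 = 273.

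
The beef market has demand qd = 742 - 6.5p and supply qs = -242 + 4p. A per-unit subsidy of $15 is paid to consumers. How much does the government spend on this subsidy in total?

Government cost = $2550

Pre-subsidy: 742 - 6.5p = -242 + 4p gives p* = 656/7, q* = 930/7.
With the rebate, buyers effectively pay pb = ps − 15, where ps is the price sellers receive.
Demand in terms of ps becomes qd = 742 − 6.5(ps − 15) = 839.5 - 6.5ps. Setting this equal to supply: 839.5 - 6.5ps = -242 + 4ps, so ps = 103.
Buyers pay pb = 103 − 15 = 88; q' = -242 + 4·103 = 170.
Government outlay = subsidy × quantity = 15 × 170 = 2550.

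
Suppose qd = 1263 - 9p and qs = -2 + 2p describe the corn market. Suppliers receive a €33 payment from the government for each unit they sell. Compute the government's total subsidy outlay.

Pre-subsidy: 1263 - 9p = -2 + 2p gives p* = 115, q* = 228.
With the subsidy, sellers receive ps = pb + 33 for each unit, where pb is the price buyers pay.
Supply in terms of pb becomes qs = -2 + 2(pb + 33) = 64 + 2pb. Setting this equal to demand: 1263 - 9pb = 64 + 2pb, so pb = 109.
Sellers receive ps = 109 + 33 = 142; q' = 1263 − 9·109 = 282.
Government outlay = subsidy × quantity = 33 × 282 = 9306.

Government cost = €9306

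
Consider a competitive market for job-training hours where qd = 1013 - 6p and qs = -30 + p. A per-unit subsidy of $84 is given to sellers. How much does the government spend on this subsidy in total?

Pre-subsidy: 1013 - 6p = -30 + p gives p* = 149, q* = 119.
With the subsidy, sellers receive ps = pb + 84 for each unit, where pb is the price buyers pay.
Supply in terms of pb becomes qs = -30 + 1(pb + 84) = 54 + pb. Setting this equal to demand: 1013 - 6pb = 54 + pb, so pb = 137.
Sellers receive ps = 137 + 84 = 221; q' = 1013 − 6·137 = 191.
Government outlay = subsidy × quantity = 84 × 191 = 16044.

Government cost = $16044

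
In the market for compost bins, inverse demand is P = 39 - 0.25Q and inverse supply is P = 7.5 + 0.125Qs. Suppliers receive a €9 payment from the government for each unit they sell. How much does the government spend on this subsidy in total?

Government cost = €972

Pre-subsidy: 39 - 0.25Q = 7.5 + 0.125Q gives Q* = 84 and P* = 18.
With the subsidy, sellers receive Ps = Pb + 9 for each unit, where Pb is the price buyers pay.
On the curves, Pb = 39 - 0.25Q and Ps = 7.5 + 0.125Q; the wedge Ps − Pb = 9 gives 7.5 + 0.125Q − (39 - 0.25Q) = 9, so Q' = 108.
Then Pb = 39 − 0.25·108 = 12 and Ps = 7.5 + 0.125·108 = 21.
Government outlay = subsidy × quantity = 9 × 108 = 972.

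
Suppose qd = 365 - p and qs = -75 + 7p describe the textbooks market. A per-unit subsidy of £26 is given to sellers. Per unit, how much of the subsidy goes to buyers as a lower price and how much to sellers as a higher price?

Buyers gain £22.75 per unit; sellers gain £3.25 per unit

Pre-subsidy: 365 - p = -75 + 7p gives p* = 55, q* = 310.
With the subsidy, sellers receive ps = pb + 26 for each unit, where pb is the price buyers pay.
Supply in terms of pb becomes qs = -75 + 7(pb + 26) = 107 + 7pb. Setting this equal to demand: 365 - pb = 107 + 7pb, so pb = 32.25.
Sellers receive ps = 32.25 + 26 = 58.25; q' = 365 − 1·32.25 = 332.75.
Buyers' price falls by p* − pb = 55 − 32.25 = 22.75; sellers' price rises by ps − p* = 58.25 − 55 = 3.25.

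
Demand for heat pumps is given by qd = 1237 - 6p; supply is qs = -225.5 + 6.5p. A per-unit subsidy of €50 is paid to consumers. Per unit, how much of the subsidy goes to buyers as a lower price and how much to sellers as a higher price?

Buyers gain €26 per unit; sellers gain €24 per unit

Pre-subsidy: 1237 - 6p = -225.5 + 6.5p gives p* = 117, q* = 535.
With the rebate, buyers effectively pay pb = ps − 50, where ps is the price sellers receive.
Demand in terms of ps becomes qd = 1237 − 6(ps − 50) = 1537 - 6ps. Setting this equal to supply: 1537 - 6ps = -225.5 + 6.5ps, so ps = 141.
Buyers pay pb = 141 − 50 = 91; q' = -225.5 + 6.5·141 = 691.
Buyers' price falls by p* − pb = 117 − 91 = 26; sellers' price rises by ps − p* = 141 − 117 = 24.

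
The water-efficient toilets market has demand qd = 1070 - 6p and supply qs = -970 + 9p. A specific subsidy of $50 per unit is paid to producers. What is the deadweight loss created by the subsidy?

Deadweight loss = $4500

Pre-subsidy: 1070 - 6p = -970 + 9p gives p* = 136, q* = 254.
With the subsidy, sellers receive ps = pb + 50 for each unit, where pb is the price buyers pay.
Supply in terms of pb becomes qs = -970 + 9(pb + 50) = -520 + 9pb. Setting this equal to demand: 1070 - 6pb = -520 + 9pb, so pb = 106.
Sellers receive ps = 106 + 50 = 156; q' = 1070 − 6·106 = 434.
The subsidy expands output by 434 − 254 = 180 past the efficient level; on those units the gap between marginal cost and willingness to pay runs from 0 up to 50.
DWL = ½ × 50 × 180 = 4500.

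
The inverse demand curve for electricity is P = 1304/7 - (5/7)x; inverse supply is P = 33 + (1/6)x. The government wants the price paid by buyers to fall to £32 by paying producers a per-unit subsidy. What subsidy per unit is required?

Required subsidy s = £37 per unit

At a buyer price of 32, quantity demanded is 260.8 − 1.4·32 = 216.
Sellers supply 216 only when they receive Ps = 33 + (1/6)·216 = 69.
s = Ps − Pb = 69 − 32 = 37.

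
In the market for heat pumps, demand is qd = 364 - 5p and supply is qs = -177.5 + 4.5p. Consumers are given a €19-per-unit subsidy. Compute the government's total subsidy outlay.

Government cost = €2356

Pre-subsidy: 364 - 5p = -177.5 + 4.5p gives p* = 57, q* = 79.
With the rebate, buyers effectively pay pb = ps − 19, where ps is the price sellers receive.
Demand in terms of ps becomes qd = 364 − 5(ps − 19) = 459 - 5ps. Setting this equal to supply: 459 - 5ps = -177.5 + 4.5ps, so ps = 67.
Buyers pay pb = 67 − 19 = 48; q' = -177.5 + 4.5·67 = 124.
Government outlay = subsidy × quantity = 19 × 124 = 2356.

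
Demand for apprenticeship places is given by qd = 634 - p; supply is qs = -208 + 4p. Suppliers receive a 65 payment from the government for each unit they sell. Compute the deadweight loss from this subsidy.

Pre-subsidy: 634 - p = -208 + 4p gives p* = 168.4, q* = 465.6.
With the subsidy, sellers receive ps = pb + 65 for each unit, where pb is the price buyers pay.
Supply in terms of pb becomes qs = -208 + 4(pb + 65) = 52 + 4pb. Setting this equal to demand: 634 - pb = 52 + 4pb, so pb = 116.4.
Sellers receive ps = 116.4 + 65 = 181.4; q' = 634 − 1·116.4 = 517.6.
The subsidy expands output by 517.6 − 465.6 = 52 past the efficient level; on those units the gap between marginal cost and willingness to pay runs from 0 up to 65.
DWL = ½ × 65 × 52 = 1690.

Deadweight loss = 1690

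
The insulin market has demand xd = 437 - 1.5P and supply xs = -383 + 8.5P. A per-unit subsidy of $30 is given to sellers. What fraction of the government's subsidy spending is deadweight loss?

Pre-subsidy: 437 - 1.5P = -383 + 8.5P gives P* = 82, x* = 314.
With the subsidy, sellers receive Ps = Pb + 30 for each unit, where Pb is the price buyers pay.
Supply in terms of Pb becomes xs = -383 + 8.5(Pb + 30) = -128 + 8.5Pb. Setting this equal to demand: 437 - 1.5Pb = -128 + 8.5Pb, so Pb = 56.5.
Sellers receive Ps = 56.5 + 30 = 86.5; x' = 437 − 1.5·56.5 = 352.25.
ΔCS = ½(314 + 352.25)(82 − 56.5) = 8494.6875; ΔPS = ½(314 + 352.25)(86.5 − 82) = 1499.0625.
Government spending = 30 × 352.25 = 10567.5.
DWL = ½ × 30 × (352.25 − 314) = 573.75; fraction = 573.75 / 10567.5 = 153/2818.

DWL / government spending = 153/2818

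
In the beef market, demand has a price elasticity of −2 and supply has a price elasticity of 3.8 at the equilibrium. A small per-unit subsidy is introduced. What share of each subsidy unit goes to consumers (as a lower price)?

Consumer share = 19/29

For a small subsidy around the equilibrium, the benefit split depends on the relative slopes, which at a point are proportional to the elasticities.
Buyer share = εs/(εs + |εd|) = 3.8/(3.8 + 2) = 19/29; seller share = |εd|/(εs + |εd|) = 10/29.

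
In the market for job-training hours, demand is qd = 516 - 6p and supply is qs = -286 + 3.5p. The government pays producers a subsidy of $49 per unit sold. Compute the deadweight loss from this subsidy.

Deadweight loss = 50421/19

Pre-subsidy: 516 - 6p = -286 + 3.5p gives p* = 1604/19, q* = 180/19.
With the subsidy, sellers receive ps = pb + 49 for each unit, where pb is the price buyers pay.
Supply in terms of pb becomes qs = -286 + 3.5(pb + 49) = -114.5 + 3.5pb. Setting this equal to demand: 516 - 6pb = -114.5 + 3.5pb, so pb = 1261/19.
Sellers receive ps = 1261/19 + 49 = 2192/19; q' = 516 − 6·(1261/19) = 2238/19.
The subsidy expands output by 2238/19 − 180/19 = 2058/19 past the efficient level; on those units the gap between marginal cost and willingness to pay runs from 0 up to 49.
DWL = ½ × 49 × 2058/19 = 50421/19.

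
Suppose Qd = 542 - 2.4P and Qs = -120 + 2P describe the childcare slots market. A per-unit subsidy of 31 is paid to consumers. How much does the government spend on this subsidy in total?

Government cost = 73222/11

Pre-subsidy: 542 - 2.4P = -120 + 2P gives P* = 1655/11, Q* = 1990/11.
With the rebate, buyers effectively pay Pb = Ps − 31, where Ps is the price sellers receive.
Demand in terms of Ps becomes Qd = 542 − 2.4(Ps − 31) = 616.4 - 2.4Ps. Setting this equal to supply: 616.4 - 2.4Ps = -120 + 2Ps, so Ps = 1841/11.
Buyers pay Pb = 1841/11 − 31 = 1500/11; Q' = -120 + 2·(1841/11) = 2362/11.
Government outlay = subsidy × quantity = 31 × 2362/11 = 73222/11.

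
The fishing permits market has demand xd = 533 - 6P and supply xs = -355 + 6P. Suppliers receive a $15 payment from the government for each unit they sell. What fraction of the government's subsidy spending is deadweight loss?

Pre-subsidy: 533 - 6P = -355 + 6P gives P* = 74, x* = 89.
With the subsidy, sellers receive Ps = Pb + 15 for each unit, where Pb is the price buyers pay.
Supply in terms of Pb becomes xs = -355 + 6(Pb + 15) = -265 + 6Pb. Setting this equal to demand: 533 - 6Pb = -265 + 6Pb, so Pb = 66.5.
Sellers receive Ps = 66.5 + 15 = 81.5; x' = 533 − 6·66.5 = 134.
ΔCS = ½(89 + 134)(74 − 66.5) = 836.25; ΔPS = ½(89 + 134)(81.5 − 74) = 836.25.
Government spending = 15 × 134 = 2010.
DWL = ½ × 15 × (134 − 89) = 337.5; fraction = 337.5 / 2010 = 45/268.

DWL / government spending = 45/268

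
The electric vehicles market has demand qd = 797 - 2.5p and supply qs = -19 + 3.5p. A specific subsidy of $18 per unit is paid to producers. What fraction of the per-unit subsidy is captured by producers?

Producer share = 5/12

Pre-subsidy: 797 - 2.5p = -19 + 3.5p gives p* = 136, q* = 457.
With the subsidy, sellers receive ps = pb + 18 for each unit, where pb is the price buyers pay.
Supply in terms of pb becomes qs = -19 + 3.5(pb + 18) = 44 + 3.5pb. Setting this equal to demand: 797 - 2.5pb = 44 + 3.5pb, so pb = 125.5.
Sellers receive ps = 125.5 + 18 = 143.5; q' = 797 − 2.5·125.5 = 483.25.
Buyers' price falls by p* − pb = 136 − 125.5 = 10.5; sellers' price rises by ps − p* = 143.5 − 136 = 7.5.
So producers capture 7.5/18 = 5/12 of each unit of subsidy.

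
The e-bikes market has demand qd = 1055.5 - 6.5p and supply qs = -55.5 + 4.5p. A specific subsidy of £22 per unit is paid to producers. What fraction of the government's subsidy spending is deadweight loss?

Pre-subsidy: 1055.5 - 6.5p = -55.5 + 4.5p gives p* = 101, q* = 399.
With the subsidy, sellers receive ps = pb + 22 for each unit, where pb is the price buyers pay.
Supply in terms of pb becomes qs = -55.5 + 4.5(pb + 22) = 43.5 + 4.5pb. Setting this equal to demand: 1055.5 - 6.5pb = 43.5 + 4.5pb, so pb = 92.
Sellers receive ps = 92 + 22 = 114; q' = 1055.5 − 6.5·92 = 457.5.
ΔCS = ½(399 + 457.5)(101 − 92) = 3854.25; ΔPS = ½(399 + 457.5)(114 − 101) = 5567.25.
Government spending = 22 × 457.5 = 10065.
DWL = ½ × 22 × (457.5 − 399) = 643.5; fraction = 643.5 / 10065 = 39/610.

DWL / government spending = 39/610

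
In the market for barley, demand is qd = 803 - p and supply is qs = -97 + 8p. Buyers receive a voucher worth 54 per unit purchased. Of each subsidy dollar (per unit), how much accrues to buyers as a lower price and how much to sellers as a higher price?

Pre-subsidy: 803 - p = -97 + 8p gives p* = 100, q* = 703.
With the rebate, buyers effectively pay pb = ps − 54, where ps is the price sellers receive.
Demand in terms of ps becomes qd = 803 − 1(ps − 54) = 857 - ps. Setting this equal to supply: 857 - ps = -97 + 8ps, so ps = 106.
Buyers pay pb = 106 − 54 = 52; q' = -97 + 8·106 = 751.
Buyers' price falls by p* − pb = 100 − 52 = 48; sellers' price rises by ps − p* = 106 − 100 = 6.

Buyers gain 48 per unit; sellers gain 6 per unit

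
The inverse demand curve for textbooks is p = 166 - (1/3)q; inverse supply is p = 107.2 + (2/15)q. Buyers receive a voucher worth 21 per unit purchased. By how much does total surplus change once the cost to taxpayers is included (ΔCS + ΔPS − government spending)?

Pre-subsidy: 166 - (1/3)q = 107.2 + (2/15)q gives q* = 126 and p* = 124.
With the rebate, buyers effectively pay pb = ps − 21, where ps is the price sellers receive.
On the curves, pb = 166 - (1/3)q and ps = 107.2 + (2/15)q; the wedge ps − pb = 21 gives 107.2 + (2/15)q − (166 - (1/3)q) = 21, so q' = 171.
Then pb = 166 − (1/3)·171 = 109 and ps = 107.2 + (2/15)·171 = 130.
ΔCS = ½(126 + 171)(124 − 109) = 2227.5; ΔPS = ½(126 + 171)(130 − 124) = 891.
Government spending = 21 × 171 = 3591.
Net change = 2227.5 + 891 − 3591 = -472.5. The loss equals the DWL triangle ½·21·45.

Net change in total surplus = -472.5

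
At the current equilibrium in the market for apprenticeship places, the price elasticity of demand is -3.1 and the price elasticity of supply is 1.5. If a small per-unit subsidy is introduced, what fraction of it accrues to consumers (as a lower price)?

Consumer share = 15/46

For a small subsidy around the equilibrium, the benefit split depends on the relative slopes, which at a point are proportional to the elasticities.
Buyer share = εs/(εs + |εd|) = 1.5/(1.5 + 3.1) = 15/46; seller share = |εd|/(εs + |εd|) = 31/46.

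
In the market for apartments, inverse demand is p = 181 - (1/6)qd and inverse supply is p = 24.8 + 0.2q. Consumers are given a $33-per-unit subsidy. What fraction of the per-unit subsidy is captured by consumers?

Pre-subsidy: 181 - (1/6)q = 24.8 + 0.2q gives q* = 426 and p* = 110.
With the rebate, buyers effectively pay pb = ps − 33, where ps is the price sellers receive.
On the curves, pb = 181 - (1/6)q and ps = 24.8 + 0.2q; the wedge ps − pb = 33 gives 24.8 + 0.2q − (181 - (1/6)q) = 33, so q' = 516.
Then pb = 181 − (1/6)·516 = 95 and ps = 24.8 + 0.2·516 = 128.
Buyers' price falls by p* − pb = 110 − 95 = 15; sellers' price rises by ps − p* = 128 − 110 = 18.
So consumers capture 15/33 = 5/11 of each unit of subsidy.

Consumer share = 5/11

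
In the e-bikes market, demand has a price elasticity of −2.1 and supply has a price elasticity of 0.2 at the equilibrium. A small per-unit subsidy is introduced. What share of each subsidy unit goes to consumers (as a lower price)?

For a small subsidy around the equilibrium, the benefit split depends on the relative slopes, which at a point are proportional to the elasticities.
Buyer share = εs/(εs + |εd|) = 0.2/(0.2 + 2.1) = 2/23; seller share = |εd|/(εs + |εd|) = 21/23.

Consumer share = 2/23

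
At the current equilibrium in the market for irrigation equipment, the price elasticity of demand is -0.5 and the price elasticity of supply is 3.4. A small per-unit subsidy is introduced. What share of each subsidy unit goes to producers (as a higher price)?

For a small subsidy around the equilibrium, the benefit split depends on the relative slopes, which at a point are proportional to the elasticities.
Buyer share = εs/(εs + |εd|) = 3.4/(3.4 + 0.5) = 34/39; seller share = |εd|/(εs + |εd|) = 5/39.
So producers capture 5/39 of the subsidy.

Producer share = 5/39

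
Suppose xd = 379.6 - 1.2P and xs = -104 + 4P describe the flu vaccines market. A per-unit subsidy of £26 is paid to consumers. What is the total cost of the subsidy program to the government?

Government cost = £7592

Pre-subsidy: 379.6 - 1.2P = -104 + 4P gives P* = 93, x* = 268.
With the rebate, buyers effectively pay Pb = Ps − 26, where Ps is the price sellers receive.
Demand in terms of Ps becomes xd = 379.6 − 1.2(Ps − 26) = 410.8 - 1.2Ps. Setting this equal to supply: 410.8 - 1.2Ps = -104 + 4Ps, so Ps = 99.
Buyers pay Pb = 99 − 26 = 73; x' = -104 + 4·99 = 292.
Government outlay = subsidy × quantity = 26 × 292 = 7592.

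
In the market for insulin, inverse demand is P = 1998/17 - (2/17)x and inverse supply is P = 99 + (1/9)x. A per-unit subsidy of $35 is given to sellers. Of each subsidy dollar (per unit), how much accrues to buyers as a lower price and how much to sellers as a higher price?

Pre-subsidy: 1998/17 - (2/17)x = 99 + (1/9)x gives x* = 81 and P* = 108.
With the subsidy, sellers receive Ps = Pb + 35 for each unit, where Pb is the price buyers pay.
On the curves, Pb = 1998/17 - (2/17)x and Ps = 99 + (1/9)x; the wedge Ps − Pb = 35 gives 99 + (1/9)x − (1998/17 - (2/17)x) = 35, so x' = 234.
Then Pb = 1998/17 − (2/17)·234 = 90 and Ps = 99 + (1/9)·234 = 125.
Buyers' price falls by P* − Pb = 108 − 90 = 18; sellers' price rises by Ps − P* = 125 − 108 = 17.

Buyers gain $18 per unit; sellers gain $17 per unit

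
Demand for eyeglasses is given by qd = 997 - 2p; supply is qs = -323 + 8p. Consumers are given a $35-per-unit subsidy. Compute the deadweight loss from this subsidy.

Pre-subsidy: 997 - 2p = -323 + 8p gives p* = 132, q* = 733.
With the rebate, buyers effectively pay pb = ps − 35, where ps is the price sellers receive.
Demand in terms of ps becomes qd = 997 − 2(ps − 35) = 1067 - 2ps. Setting this equal to supply: 1067 - 2ps = -323 + 8ps, so ps = 139.
Buyers pay pb = 139 − 35 = 104; q' = -323 + 8·139 = 789.
The subsidy expands output by 789 − 733 = 56 past the efficient level; on those units the gap between marginal cost and willingness to pay runs from 0 up to 35.
DWL = ½ × 35 × 56 = 980.

Deadweight loss = $980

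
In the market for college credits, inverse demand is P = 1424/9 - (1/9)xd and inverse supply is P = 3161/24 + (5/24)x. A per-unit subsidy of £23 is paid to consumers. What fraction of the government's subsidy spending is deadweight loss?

DWL / government spending = 36/155

Pre-subsidy: 1424/9 - (1/9)x = 3161/24 + (5/24)x gives x* = 83 and P* = 149.
With the rebate, buyers effectively pay Pb = Ps − 23, where Ps is the price sellers receive.
On the curves, Pb = 1424/9 - (1/9)x and Ps = 3161/24 + (5/24)x; the wedge Ps − Pb = 23 gives 3161/24 + (5/24)x − (1424/9 - (1/9)x) = 23, so x' = 155.
Then Pb = 1424/9 − (1/9)·155 = 141 and Ps = 3161/24 + (5/24)·155 = 164.
ΔCS = ½(83 + 155)(149 − 141) = 952; ΔPS = ½(83 + 155)(164 − 149) = 1785.
Government spending = 23 × 155 = 3565.
DWL = ½ × 23 × (155 − 83) = 828; fraction = 828 / 3565 = 36/155.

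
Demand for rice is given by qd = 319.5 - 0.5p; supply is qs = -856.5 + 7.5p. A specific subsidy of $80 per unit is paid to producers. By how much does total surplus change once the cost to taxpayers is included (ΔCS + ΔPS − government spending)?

Pre-subsidy: 319.5 - 0.5p = -856.5 + 7.5p gives p* = 147, q* = 246.
With the subsidy, sellers receive ps = pb + 80 for each unit, where pb is the price buyers pay.
Supply in terms of pb becomes qs = -856.5 + 7.5(pb + 80) = -256.5 + 7.5pb. Setting this equal to demand: 319.5 - 0.5pb = -256.5 + 7.5pb, so pb = 72.
Sellers receive ps = 72 + 80 = 152; q' = 319.5 − 0.5·72 = 283.5.
ΔCS = ½(246 + 283.5)(147 − 72) = 19856.25; ΔPS = ½(246 + 283.5)(152 − 147) = 1323.75.
Government spending = 80 × 283.5 = 22680.
Net change = 19856.25 + 1323.75 − 22680 = -1500. The loss equals the DWL triangle ½·80·37.5.

Net change in total surplus = -$1500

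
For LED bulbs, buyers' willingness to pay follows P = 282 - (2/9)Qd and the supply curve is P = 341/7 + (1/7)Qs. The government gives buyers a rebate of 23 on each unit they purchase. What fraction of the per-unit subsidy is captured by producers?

Pre-subsidy: 282 - (2/9)Q = 341/7 + (1/7)Q gives Q* = 639 and P* = 140.
With the rebate, buyers effectively pay Pb = Ps − 23, where Ps is the price sellers receive.
On the curves, Pb = 282 - (2/9)Q and Ps = 341/7 + (1/7)Q; the wedge Ps − Pb = 23 gives 341/7 + (1/7)Q − (282 - (2/9)Q) = 23, so Q' = 702.
Then Pb = 282 − (2/9)·702 = 126 and Ps = 341/7 + (1/7)·702 = 149.
Buyers' price falls by P* − Pb = 140 − 126 = 14; sellers' price rises by Ps − P* = 149 − 140 = 9.
So producers capture 9/23 = 9/23 of each unit of subsidy.

Producer share = 9/23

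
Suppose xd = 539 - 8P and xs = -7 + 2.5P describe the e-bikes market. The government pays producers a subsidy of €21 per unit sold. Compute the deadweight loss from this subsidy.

Deadweight loss = €420

Pre-subsidy: 539 - 8P = -7 + 2.5P gives P* = 52, x* = 123.
With the subsidy, sellers receive Ps = Pb + 21 for each unit, where Pb is the price buyers pay.
Supply in terms of Pb becomes xs = -7 + 2.5(Pb + 21) = 45.5 + 2.5Pb. Setting this equal to demand: 539 - 8Pb = 45.5 + 2.5Pb, so Pb = 47.
Sellers receive Ps = 47 + 21 = 68; x' = 539 − 8·47 = 163.
The subsidy expands output by 163 − 123 = 40 past the efficient level; on those units the gap between marginal cost and willingness to pay runs from 0 up to 21.
DWL = ½ × 21 × 40 = 420.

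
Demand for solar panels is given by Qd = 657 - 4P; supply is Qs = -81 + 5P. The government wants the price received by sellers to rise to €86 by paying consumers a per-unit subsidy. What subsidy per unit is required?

Required subsidy s = €9 per unit

At a seller price of 86, quantity supplied is -81 + 5·86 = 349.
Buyers absorb 349 only when they pay Pb with 657 − 4·Pb = 349, i.e. Pb = 77.
s = Ps − Pb = 86 − 77 = 9.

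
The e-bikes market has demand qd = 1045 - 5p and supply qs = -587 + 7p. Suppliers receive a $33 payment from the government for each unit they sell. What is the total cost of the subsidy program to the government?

Pre-subsidy: 1045 - 5p = -587 + 7p gives p* = 136, q* = 365.
With the subsidy, sellers receive ps = pb + 33 for each unit, where pb is the price buyers pay.
Supply in terms of pb becomes qs = -587 + 7(pb + 33) = -356 + 7pb. Setting this equal to demand: 1045 - 5pb = -356 + 7pb, so pb = 116.75.
Sellers receive ps = 116.75 + 33 = 149.75; q' = 1045 − 5·116.75 = 461.25.
Government outlay = subsidy × quantity = 33 × 461.25 = 15221.25.

Government cost = $15221.25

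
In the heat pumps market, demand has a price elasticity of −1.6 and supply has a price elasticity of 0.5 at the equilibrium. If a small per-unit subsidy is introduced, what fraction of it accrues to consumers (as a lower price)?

For a small subsidy around the equilibrium, the benefit split depends on the relative slopes, which at a point are proportional to the elasticities.
Buyer share = εs/(εs + |εd|) = 0.5/(0.5 + 1.6) = 5/21; seller share = |εd|/(εs + |εd|) = 16/21.

Consumer share = 5/21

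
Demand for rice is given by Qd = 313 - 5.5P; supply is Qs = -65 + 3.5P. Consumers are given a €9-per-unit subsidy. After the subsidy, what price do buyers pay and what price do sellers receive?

Pre-subsidy: 313 - 5.5P = -65 + 3.5P gives P* = 42, Q* = 82.
With the rebate, buyers effectively pay Pb = Ps − 9, where Ps is the price sellers receive.
Demand in terms of Ps becomes Qd = 313 − 5.5(Ps − 9) = 362.5 - 5.5Ps. Setting this equal to supply: 362.5 - 5.5Ps = -65 + 3.5Ps, so Ps = 47.5.
Buyers pay Pb = 47.5 − 9 = 38.5; Q' = -65 + 3.5·47.5 = 101.25.

Buyers pay €38.5; sellers receive €47.5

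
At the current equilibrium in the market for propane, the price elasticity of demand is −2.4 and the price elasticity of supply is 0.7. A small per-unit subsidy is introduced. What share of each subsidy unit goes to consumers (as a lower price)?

Consumer share = 7/31

For a small subsidy around the equilibrium, the benefit split depends on the relative slopes, which at a point are proportional to the elasticities.
Buyer share = εs/(εs + |εd|) = 0.7/(0.7 + 2.4) = 7/31; seller share = |εd|/(εs + |εd|) = 24/31.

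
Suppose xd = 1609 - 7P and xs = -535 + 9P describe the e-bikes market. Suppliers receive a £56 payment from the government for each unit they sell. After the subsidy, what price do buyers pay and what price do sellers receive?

Pre-subsidy: 1609 - 7P = -535 + 9P gives P* = 134, x* = 671.
With the subsidy, sellers receive Ps = Pb + 56 for each unit, where Pb is the price buyers pay.
Supply in terms of Pb becomes xs = -535 + 9(Pb + 56) = -31 + 9Pb. Setting this equal to demand: 1609 - 7Pb = -31 + 9Pb, so Pb = 102.5.
Sellers receive Ps = 102.5 + 56 = 158.5; x' = 1609 − 7·102.5 = 891.5.

Buyers pay £102.5; sellers receive £158.5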